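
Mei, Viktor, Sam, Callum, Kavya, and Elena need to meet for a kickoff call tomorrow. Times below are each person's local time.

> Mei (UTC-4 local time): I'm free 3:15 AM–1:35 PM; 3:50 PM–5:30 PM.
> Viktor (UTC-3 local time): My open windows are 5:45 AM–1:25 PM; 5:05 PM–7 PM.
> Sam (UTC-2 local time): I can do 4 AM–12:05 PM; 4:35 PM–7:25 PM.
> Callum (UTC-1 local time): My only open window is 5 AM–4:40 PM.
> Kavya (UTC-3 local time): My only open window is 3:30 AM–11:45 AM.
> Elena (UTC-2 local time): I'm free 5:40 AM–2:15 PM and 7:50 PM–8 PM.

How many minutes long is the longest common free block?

Mei in UTC: 07:15-17:35, 19:50-21:30 (add 4h to convert from UTC-4).
Viktor in UTC: 08:45-16:25, 20:05-22:00 (add 3h to convert from UTC-3).
Sam in UTC: 06:00-14:05, 18:35-21:25 (add 2h to convert from UTC-2).
Callum in UTC: 06:00-17:40 (add 1h to convert from UTC-1).
Kavya in UTC: 06:30-14:45 (add 3h to convert from UTC-3).
Elena in UTC: 07:40-16:15, 21:50-22:00 (add 2h to convert from UTC-2).
Mei ∩ Viktor: 08:45-16:25, 20:05-21:30.
Mei ∩ Viktor ∩ Sam: 08:45-14:05, 20:05-21:25.
Mei ∩ Viktor ∩ Sam ∩ Callum: 08:45-14:05.
Mei ∩ Viktor ∩ Sam ∩ Callum ∩ Kavya: 08:45-14:05.
Mei ∩ Viktor ∩ Sam ∩ Callum ∩ Kavya ∩ Elena: 08:45-14:05.
The longest is 08:45-14:05 at 320 minutes.

320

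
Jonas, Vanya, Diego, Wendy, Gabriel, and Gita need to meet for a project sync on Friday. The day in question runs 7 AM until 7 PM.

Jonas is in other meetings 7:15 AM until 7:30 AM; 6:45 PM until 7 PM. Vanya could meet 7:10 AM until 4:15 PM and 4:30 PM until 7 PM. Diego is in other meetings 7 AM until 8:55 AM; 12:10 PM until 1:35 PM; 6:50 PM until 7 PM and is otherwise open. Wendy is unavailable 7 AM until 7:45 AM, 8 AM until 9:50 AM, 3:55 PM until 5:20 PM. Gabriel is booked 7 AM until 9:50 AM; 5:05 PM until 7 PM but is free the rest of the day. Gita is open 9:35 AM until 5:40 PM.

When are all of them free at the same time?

Jonas free: 07:00-07:15, 07:30-18:45 (invert busy blocks within the working day).
Vanya free: 07:10-16:15, 16:30-19:00.
Diego free: 08:55-12:10, 13:35-18:50 (invert busy blocks within the working day).
Wendy free: 07:45-08:00, 09:50-15:55, 17:20-19:00 (invert busy blocks within the working day).
Gabriel free: 09:50-17:05 (invert busy blocks within the working day).
Gita free: 09:35-17:40.
Jonas ∩ Vanya: 07:10-07:15, 07:30-16:15, 16:30-18:45.
Jonas ∩ Vanya ∩ Diego: 08:55-12:10, 13:35-16:15, 16:30-18:45.
Jonas ∩ Vanya ∩ Diego ∩ Wendy: 09:50-12:10, 13:35-15:55, 17:20-18:45.
Jonas ∩ Vanya ∩ Diego ∩ Wendy ∩ Gabriel: 09:50-12:10, 13:35-15:55.
Jonas ∩ Vanya ∩ Diego ∩ Wendy ∩ Gabriel ∩ Gita: 09:50-12:10, 13:35-15:55.

09:50-12:10, 13:35-15:55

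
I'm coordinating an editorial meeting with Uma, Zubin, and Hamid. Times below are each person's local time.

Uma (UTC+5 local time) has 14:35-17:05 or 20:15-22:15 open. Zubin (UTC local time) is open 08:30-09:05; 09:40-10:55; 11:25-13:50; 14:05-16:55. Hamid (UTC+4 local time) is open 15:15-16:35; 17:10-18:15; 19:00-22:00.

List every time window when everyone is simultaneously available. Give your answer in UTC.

11:25-12:05, 15:15-16:55

Uma in UTC: 09:35-12:05, 15:15-17:15 (subtract 5h to convert from UTC+5).
Zubin in UTC: 08:30-09:05, 09:40-10:55, 11:25-13:50, 14:05-16:55.
Hamid in UTC: 11:15-12:35, 13:10-14:15, 15:00-18:00 (subtract 4h to convert from UTC+4).
Uma ∩ Zubin: 09:40-10:55, 11:25-12:05, 15:15-16:55.
Uma ∩ Zubin ∩ Hamid: 11:25-12:05, 15:15-16:55.
So the common availability across everyone is 11:25-12:05, 15:15-16:55.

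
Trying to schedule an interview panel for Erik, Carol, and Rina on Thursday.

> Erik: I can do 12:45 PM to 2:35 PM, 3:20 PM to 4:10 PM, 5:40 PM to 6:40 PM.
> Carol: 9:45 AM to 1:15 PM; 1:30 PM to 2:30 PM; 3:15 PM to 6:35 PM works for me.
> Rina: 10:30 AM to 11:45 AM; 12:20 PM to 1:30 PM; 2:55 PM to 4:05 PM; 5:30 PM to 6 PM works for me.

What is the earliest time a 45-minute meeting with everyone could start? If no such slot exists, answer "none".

Erik ∩ Carol: 12:45-13:15, 13:30-14:30, 15:20-16:10, 17:40-18:35.
Erik ∩ Carol ∩ Rina: 12:45-13:15, 15:20-16:05, 17:40-18:00.
The first common window of at least 45 minutes is 15:20-16:05, so the earliest start is 15:20.

15:20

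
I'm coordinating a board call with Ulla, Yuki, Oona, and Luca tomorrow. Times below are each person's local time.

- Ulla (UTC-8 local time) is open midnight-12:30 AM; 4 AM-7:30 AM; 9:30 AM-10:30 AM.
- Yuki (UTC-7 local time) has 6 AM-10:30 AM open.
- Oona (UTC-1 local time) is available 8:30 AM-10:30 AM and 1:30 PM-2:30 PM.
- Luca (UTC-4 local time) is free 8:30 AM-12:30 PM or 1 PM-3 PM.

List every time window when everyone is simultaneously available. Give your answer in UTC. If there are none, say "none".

14:30-15:30

Ulla in UTC: 08:00-08:30, 12:00-15:30, 17:30-18:30 (add 8h to convert from UTC-8).
Yuki in UTC: 13:00-17:30 (add 7h to convert from UTC-7).
Oona in UTC: 09:30-11:30, 14:30-15:30 (add 1h to convert from UTC-1).
Luca in UTC: 12:30-16:30, 17:00-19:00 (add 4h to convert from UTC-4).
Ulla ∩ Yuki: 13:00-15:30.
Ulla ∩ Yuki ∩ Oona: 14:30-15:30.
Ulla ∩ Yuki ∩ Oona ∩ Luca: 14:30-15:30.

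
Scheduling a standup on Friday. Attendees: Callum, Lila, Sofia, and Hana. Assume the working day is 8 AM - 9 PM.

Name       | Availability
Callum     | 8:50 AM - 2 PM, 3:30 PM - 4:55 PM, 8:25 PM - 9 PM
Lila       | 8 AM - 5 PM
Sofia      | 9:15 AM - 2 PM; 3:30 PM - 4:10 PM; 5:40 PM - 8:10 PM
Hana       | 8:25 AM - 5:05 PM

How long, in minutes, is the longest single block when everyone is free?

285

Callum ∩ Lila: 08:50-14:00, 15:30-16:55.
Callum ∩ Lila ∩ Sofia: 09:15-14:00, 15:30-16:10.
Callum ∩ Lila ∩ Sofia ∩ Hana: 09:15-14:00, 15:30-16:10.
Those are the intersection windows.
The longest is 09:15-14:00 at 285 minutes.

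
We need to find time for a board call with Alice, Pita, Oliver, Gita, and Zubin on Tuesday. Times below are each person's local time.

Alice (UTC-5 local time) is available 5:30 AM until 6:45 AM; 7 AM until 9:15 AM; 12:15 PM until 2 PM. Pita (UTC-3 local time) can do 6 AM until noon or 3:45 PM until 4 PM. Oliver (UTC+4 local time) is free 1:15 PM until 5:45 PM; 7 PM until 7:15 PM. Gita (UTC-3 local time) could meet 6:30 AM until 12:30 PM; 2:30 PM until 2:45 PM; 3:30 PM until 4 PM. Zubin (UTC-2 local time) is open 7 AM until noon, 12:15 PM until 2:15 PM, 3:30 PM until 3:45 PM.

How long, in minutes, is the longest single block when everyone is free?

Alice in UTC: 10:30-11:45, 12:00-14:15, 17:15-19:00 (add 5h to convert from UTC-5).
Pita in UTC: 09:00-15:00, 18:45-19:00 (add 3h to convert from UTC-3).
Oliver in UTC: 09:15-13:45, 15:00-15:15 (subtract 4h to convert from UTC+4).
Gita in UTC: 09:30-15:30, 17:30-17:45, 18:30-19:00 (add 3h to convert from UTC-3).
Zubin in UTC: 09:00-14:00, 14:15-16:15, 17:30-17:45 (add 2h to convert from UTC-2).
Alice ∩ Pita: 10:30-11:45, 12:00-14:15, 18:45-19:00.
Alice ∩ Pita ∩ Oliver: 10:30-11:45, 12:00-13:45.
Alice ∩ Pita ∩ Oliver ∩ Gita: 10:30-11:45, 12:00-13:45.
Alice ∩ Pita ∩ Oliver ∩ Gita ∩ Zubin: 10:30-11:45, 12:00-13:45.
The longest is 12:00-13:45 at 105 minutes.

105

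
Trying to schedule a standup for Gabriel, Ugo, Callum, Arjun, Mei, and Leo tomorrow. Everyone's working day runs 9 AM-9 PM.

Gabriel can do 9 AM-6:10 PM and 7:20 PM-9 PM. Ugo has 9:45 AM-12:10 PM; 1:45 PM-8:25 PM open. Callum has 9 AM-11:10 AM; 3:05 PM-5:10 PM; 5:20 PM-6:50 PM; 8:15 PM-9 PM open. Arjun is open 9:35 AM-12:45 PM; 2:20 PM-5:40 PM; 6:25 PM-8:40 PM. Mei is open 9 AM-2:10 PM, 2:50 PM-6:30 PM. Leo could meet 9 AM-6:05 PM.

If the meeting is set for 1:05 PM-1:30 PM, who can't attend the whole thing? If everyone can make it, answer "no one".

Gabriel: free for 13:05-13:30. Ugo: not fully free for 13:05-13:30. Callum: not fully free for 13:05-13:30. Arjun: not fully free for 13:05-13:30. Mei: free for 13:05-13:30. Leo: free for 13:05-13:30.

Arjun, Callum, Ugo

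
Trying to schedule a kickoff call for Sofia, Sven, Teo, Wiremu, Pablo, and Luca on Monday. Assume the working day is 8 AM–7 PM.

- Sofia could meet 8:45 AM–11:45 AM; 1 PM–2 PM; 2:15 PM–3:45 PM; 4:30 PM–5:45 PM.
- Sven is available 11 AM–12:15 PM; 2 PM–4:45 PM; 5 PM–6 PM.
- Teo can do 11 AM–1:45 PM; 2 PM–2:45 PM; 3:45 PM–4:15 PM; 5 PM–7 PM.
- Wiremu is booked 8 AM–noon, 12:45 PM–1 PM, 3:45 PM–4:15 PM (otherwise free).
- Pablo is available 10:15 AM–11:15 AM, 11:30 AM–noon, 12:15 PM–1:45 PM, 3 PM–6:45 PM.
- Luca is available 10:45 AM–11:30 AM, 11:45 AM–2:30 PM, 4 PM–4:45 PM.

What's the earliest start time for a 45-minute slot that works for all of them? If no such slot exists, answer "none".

none

Sofia free: 08:45-11:45, 13:00-14:00, 14:15-15:45, 16:30-17:45.
Sven free: 11:00-12:15, 14:00-16:45, 17:00-18:00.
Teo free: 11:00-13:45, 14:00-14:45, 15:45-16:15, 17:00-19:00.
Wiremu free: 12:00-12:45, 13:00-15:45, 16:15-19:00 (invert busy blocks within the working day).
Pablo free: 10:15-11:15, 11:30-12:00, 12:15-13:45, 15:00-18:45.
Luca free: 10:45-11:30, 11:45-14:30, 16:00-16:45.
Sofia ∩ Sven: 11:00-11:45, 14:15-15:45, 16:30-16:45, 17:00-17:45.
Sofia ∩ Sven ∩ Teo: 11:00-11:45, 14:15-14:45, 17:00-17:45.
Sofia ∩ Sven ∩ Teo ∩ Wiremu: 14:15-14:45, 17:00-17:45.
Sofia ∩ Sven ∩ Teo ∩ Wiremu ∩ Pablo: 17:00-17:45.
Sofia ∩ Sven ∩ Teo ∩ Wiremu ∩ Pablo ∩ Luca: ∅.
There is no time when everyone is free.
No common window is at least 45 minutes long.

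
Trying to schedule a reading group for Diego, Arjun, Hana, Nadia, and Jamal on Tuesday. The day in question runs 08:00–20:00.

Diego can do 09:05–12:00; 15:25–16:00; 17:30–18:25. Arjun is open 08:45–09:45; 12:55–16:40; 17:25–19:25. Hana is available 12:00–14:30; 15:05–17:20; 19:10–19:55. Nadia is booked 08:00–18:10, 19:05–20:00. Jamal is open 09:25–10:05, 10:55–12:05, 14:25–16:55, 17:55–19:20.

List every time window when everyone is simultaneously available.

Diego free: 09:05-12:00, 15:25-16:00, 17:30-18:25.
Arjun free: 08:45-09:45, 12:55-16:40, 17:25-19:25.
Hana free: 12:00-14:30, 15:05-17:20, 19:10-19:55.
Nadia free: 18:10-19:05 (invert busy blocks within the working day).
Jamal free: 09:25-10:05, 10:55-12:05, 14:25-16:55, 17:55-19:20.
Diego ∩ Arjun: 09:05-09:45, 15:25-16:00, 17:30-18:25.
Diego ∩ Arjun ∩ Hana: 15:25-16:00.
Diego ∩ Arjun ∩ Hana ∩ Nadia: ∅.
Diego ∩ Arjun ∩ Hana ∩ Nadia ∩ Jamal: ∅.
There is no time when everyone is free.

none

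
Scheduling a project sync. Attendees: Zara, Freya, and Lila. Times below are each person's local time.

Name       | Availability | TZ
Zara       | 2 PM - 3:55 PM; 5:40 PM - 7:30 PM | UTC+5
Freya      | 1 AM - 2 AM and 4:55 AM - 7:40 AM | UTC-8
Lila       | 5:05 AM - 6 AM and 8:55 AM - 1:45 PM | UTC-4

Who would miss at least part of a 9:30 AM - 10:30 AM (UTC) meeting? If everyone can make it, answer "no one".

Freya, Lila

Zara in UTC: 09:00-10:55, 12:40-14:30 (subtract 5h to convert from UTC+5).
Freya in UTC: 09:00-10:00, 12:55-15:40 (add 8h to convert from UTC-8).
Lila in UTC: 09:05-10:00, 12:55-17:45 (add 4h to convert from UTC-4).
Zara: free for 09:30-10:30. Freya: not fully free for 09:30-10:30. Lila: not fully free for 09:30-10:30.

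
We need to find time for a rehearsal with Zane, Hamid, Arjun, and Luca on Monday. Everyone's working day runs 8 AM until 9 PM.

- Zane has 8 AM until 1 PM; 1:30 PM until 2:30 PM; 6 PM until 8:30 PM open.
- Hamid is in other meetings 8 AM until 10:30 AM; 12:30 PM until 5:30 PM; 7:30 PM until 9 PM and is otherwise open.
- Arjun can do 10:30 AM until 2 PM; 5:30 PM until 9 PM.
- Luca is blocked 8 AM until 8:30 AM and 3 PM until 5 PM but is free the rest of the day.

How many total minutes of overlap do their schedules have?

210

Zane free: 08:00-13:00, 13:30-14:30, 18:00-20:30.
Hamid free: 10:30-12:30, 17:30-19:30 (invert busy blocks within the working day).
Arjun free: 10:30-14:00, 17:30-21:00.
Luca free: 08:30-15:00, 17:00-21:00 (invert busy blocks within the working day).
Zane ∩ Hamid: 10:30-12:30, 18:00-19:30.
Zane ∩ Hamid ∩ Arjun: 10:30-12:30, 18:00-19:30.
Zane ∩ Hamid ∩ Arjun ∩ Luca: 10:30-12:30, 18:00-19:30.
Summing the common windows: 120 + 90 = 210 minutes.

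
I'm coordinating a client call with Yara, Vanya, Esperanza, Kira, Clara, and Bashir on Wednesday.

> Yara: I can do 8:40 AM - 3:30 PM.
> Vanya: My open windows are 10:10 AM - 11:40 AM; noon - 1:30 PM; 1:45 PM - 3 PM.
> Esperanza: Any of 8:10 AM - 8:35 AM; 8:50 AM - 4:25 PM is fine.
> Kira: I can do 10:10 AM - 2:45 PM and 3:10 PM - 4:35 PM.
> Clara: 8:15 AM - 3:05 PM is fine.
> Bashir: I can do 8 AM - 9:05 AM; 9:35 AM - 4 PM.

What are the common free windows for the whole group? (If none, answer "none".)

Yara ∩ Vanya: 10:10-11:40, 12:00-13:30, 13:45-15:00.
Yara ∩ Vanya ∩ Esperanza: 10:10-11:40, 12:00-13:30, 13:45-15:00.
Yara ∩ Vanya ∩ Esperanza ∩ Kira: 10:10-11:40, 12:00-13:30, 13:45-14:45.
Yara ∩ Vanya ∩ Esperanza ∩ Kira ∩ Clara: 10:10-11:40, 12:00-13:30, 13:45-14:45.
Yara ∩ Vanya ∩ Esperanza ∩ Kira ∩ Clara ∩ Bashir: 10:10-11:40, 12:00-13:30, 13:45-14:45.
So the common availability across everyone is 10:10-11:40, 12:00-13:30, 13:45-14:45.

10:10-11:40, 12:00-13:30, 13:45-14:45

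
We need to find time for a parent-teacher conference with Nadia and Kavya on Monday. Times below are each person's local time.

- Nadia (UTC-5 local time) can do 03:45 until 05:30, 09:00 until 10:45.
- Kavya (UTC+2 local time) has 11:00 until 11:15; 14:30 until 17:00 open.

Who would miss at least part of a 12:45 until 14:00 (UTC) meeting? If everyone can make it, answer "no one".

Nadia

Nadia in UTC: 08:45-10:30, 14:00-15:45 (add 5h to convert from UTC-5).
Kavya in UTC: 09:00-09:15, 12:30-15:00 (subtract 2h to convert from UTC+2).
Nadia: not fully free for 12:45-14:00. Kavya: free for 12:45-14:00.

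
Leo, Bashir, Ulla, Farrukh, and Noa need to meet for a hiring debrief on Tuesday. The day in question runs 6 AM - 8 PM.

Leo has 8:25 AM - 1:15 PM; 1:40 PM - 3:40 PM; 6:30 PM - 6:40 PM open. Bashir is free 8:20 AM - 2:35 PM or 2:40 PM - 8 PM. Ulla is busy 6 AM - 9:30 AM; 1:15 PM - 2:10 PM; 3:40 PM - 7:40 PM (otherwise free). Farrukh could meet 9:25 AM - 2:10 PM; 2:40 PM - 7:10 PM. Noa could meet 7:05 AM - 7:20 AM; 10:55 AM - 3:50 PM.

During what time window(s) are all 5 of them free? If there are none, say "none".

10:55-13:15, 14:40-15:40

Leo free: 08:25-13:15, 13:40-15:40, 18:30-18:40.
Bashir free: 08:20-14:35, 14:40-20:00.
Ulla free: 09:30-13:15, 14:10-15:40, 19:40-20:00 (invert busy blocks within the working day).
Farrukh free: 09:25-14:10, 14:40-19:10.
Noa free: 07:05-07:20, 10:55-15:50.
Leo ∩ Bashir: 08:25-13:15, 13:40-14:35, 14:40-15:40, 18:30-18:40.
Leo ∩ Bashir ∩ Ulla: 09:30-13:15, 14:10-14:35, 14:40-15:40.
Leo ∩ Bashir ∩ Ulla ∩ Farrukh: 09:30-13:15, 14:40-15:40.
Leo ∩ Bashir ∩ Ulla ∩ Farrukh ∩ Noa: 10:55-13:15, 14:40-15:40.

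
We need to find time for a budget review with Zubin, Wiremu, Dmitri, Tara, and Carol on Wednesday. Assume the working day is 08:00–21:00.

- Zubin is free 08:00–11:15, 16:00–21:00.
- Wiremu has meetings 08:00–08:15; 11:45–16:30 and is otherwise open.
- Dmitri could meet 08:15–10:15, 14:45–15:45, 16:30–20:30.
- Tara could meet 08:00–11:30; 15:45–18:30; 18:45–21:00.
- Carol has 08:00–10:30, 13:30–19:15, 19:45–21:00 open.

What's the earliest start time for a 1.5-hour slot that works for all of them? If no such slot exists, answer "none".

08:15

Zubin free: 08:00-11:15, 16:00-21:00.
Wiremu free: 08:15-11:45, 16:30-21:00 (invert busy blocks within the working day).
Dmitri free: 08:15-10:15, 14:45-15:45, 16:30-20:30.
Tara free: 08:00-11:30, 15:45-18:30, 18:45-21:00.
Carol free: 08:00-10:30, 13:30-19:15, 19:45-21:00.
Zubin ∩ Wiremu: 08:15-11:15, 16:30-21:00.
Zubin ∩ Wiremu ∩ Dmitri: 08:15-10:15, 16:30-20:30.
Zubin ∩ Wiremu ∩ Dmitri ∩ Tara: 08:15-10:15, 16:30-18:30, 18:45-20:30.
Zubin ∩ Wiremu ∩ Dmitri ∩ Tara ∩ Carol: 08:15-10:15, 16:30-18:30, 18:45-19:15, 19:45-20:30.
The first common window of at least 90 minutes is 08:15-10:15, so the earliest start is 08:15.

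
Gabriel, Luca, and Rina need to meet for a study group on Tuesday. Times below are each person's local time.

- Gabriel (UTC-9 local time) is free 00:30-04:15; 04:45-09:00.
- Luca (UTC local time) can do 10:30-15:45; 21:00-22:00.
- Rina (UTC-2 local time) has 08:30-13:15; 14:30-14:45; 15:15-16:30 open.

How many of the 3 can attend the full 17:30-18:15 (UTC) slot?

1

Gabriel in UTC: 09:30-13:15, 13:45-18:00 (add 9h to convert from UTC-9).
Luca in UTC: 10:30-15:45, 21:00-22:00.
Rina in UTC: 10:30-15:15, 16:30-16:45, 17:15-18:30 (add 2h to convert from UTC-2).
Rina can make the full 17:30-18:15 slot — that's 1.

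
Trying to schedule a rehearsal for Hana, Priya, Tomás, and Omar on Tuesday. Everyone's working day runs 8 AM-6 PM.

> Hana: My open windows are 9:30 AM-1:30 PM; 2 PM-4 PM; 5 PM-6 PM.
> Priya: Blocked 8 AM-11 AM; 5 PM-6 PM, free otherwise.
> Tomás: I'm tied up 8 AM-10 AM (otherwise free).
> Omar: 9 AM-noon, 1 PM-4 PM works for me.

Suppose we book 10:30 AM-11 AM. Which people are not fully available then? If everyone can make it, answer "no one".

Hana free: 09:30-13:30, 14:00-16:00, 17:00-18:00.
Priya free: 11:00-17:00 (invert busy blocks within the working day).
Tomás free: 10:00-18:00 (invert busy blocks within the working day).
Omar free: 09:00-12:00, 13:00-16:00.
Hana: free for 10:30-11:00. Priya: not fully free for 10:30-11:00. Tomás: free for 10:30-11:00. Omar: free for 10:30-11:00.

Priya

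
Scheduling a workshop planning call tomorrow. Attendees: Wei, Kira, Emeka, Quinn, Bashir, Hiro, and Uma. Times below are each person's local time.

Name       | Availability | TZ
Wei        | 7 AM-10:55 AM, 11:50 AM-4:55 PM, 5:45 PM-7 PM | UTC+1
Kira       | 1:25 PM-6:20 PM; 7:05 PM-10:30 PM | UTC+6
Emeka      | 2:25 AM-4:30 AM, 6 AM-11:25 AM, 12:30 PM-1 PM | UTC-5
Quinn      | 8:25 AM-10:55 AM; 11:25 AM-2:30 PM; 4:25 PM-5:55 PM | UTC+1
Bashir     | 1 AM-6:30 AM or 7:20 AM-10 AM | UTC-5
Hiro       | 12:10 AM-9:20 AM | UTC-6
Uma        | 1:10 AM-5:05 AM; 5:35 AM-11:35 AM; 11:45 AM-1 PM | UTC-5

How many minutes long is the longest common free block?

125

Wei in UTC: 06:00-09:55, 10:50-15:55, 16:45-18:00 (subtract 1h to convert from UTC+1).
Kira in UTC: 07:25-12:20, 13:05-16:30 (subtract 6h to convert from UTC+6).
Emeka in UTC: 07:25-09:30, 11:00-16:25, 17:30-18:00 (add 5h to convert from UTC-5).
Quinn in UTC: 07:25-09:55, 10:25-13:30, 15:25-16:55 (subtract 1h to convert from UTC+1).
Bashir in UTC: 06:00-11:30, 12:20-15:00 (add 5h to convert from UTC-5).
Hiro in UTC: 06:10-15:20 (add 6h to convert from UTC-6).
Uma in UTC: 06:10-10:05, 10:35-16:35, 16:45-18:00 (add 5h to convert from UTC-5).
Wei ∩ Kira: 07:25-09:55, 10:50-12:20, 13:05-15:55.
Wei ∩ Kira ∩ Emeka: 07:25-09:30, 11:00-12:20, 13:05-15:55.
Wei ∩ Kira ∩ Emeka ∩ Quinn: 07:25-09:30, 11:00-12:20, 13:05-13:30, 15:25-15:55.
Wei ∩ Kira ∩ Emeka ∩ Quinn ∩ Bashir: 07:25-09:30, 11:00-11:30, 13:05-13:30.
Wei ∩ Kira ∩ Emeka ∩ Quinn ∩ Bashir ∩ Hiro: 07:25-09:30, 11:00-11:30, 13:05-13:30.
Wei ∩ Kira ∩ Emeka ∩ Quinn ∩ Bashir ∩ Hiro ∩ Uma: 07:25-09:30, 11:00-11:30, 13:05-13:30.
Those are the intersection windows.
The longest is 07:25-09:30 at 125 minutes.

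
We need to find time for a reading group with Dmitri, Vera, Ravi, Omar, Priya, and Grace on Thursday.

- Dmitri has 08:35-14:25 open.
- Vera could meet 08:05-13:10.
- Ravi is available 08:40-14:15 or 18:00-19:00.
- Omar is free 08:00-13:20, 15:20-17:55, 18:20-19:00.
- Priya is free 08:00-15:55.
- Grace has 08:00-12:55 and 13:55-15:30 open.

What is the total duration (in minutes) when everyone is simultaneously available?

Dmitri ∩ Vera: 08:35-13:10.
Dmitri ∩ Vera ∩ Ravi: 08:40-13:10.
Dmitri ∩ Vera ∩ Ravi ∩ Omar: 08:40-13:10.
Dmitri ∩ Vera ∩ Ravi ∩ Omar ∩ Priya: 08:40-13:10.
Dmitri ∩ Vera ∩ Ravi ∩ Omar ∩ Priya ∩ Grace: 08:40-12:55.
That's a single block of 255 minutes.

255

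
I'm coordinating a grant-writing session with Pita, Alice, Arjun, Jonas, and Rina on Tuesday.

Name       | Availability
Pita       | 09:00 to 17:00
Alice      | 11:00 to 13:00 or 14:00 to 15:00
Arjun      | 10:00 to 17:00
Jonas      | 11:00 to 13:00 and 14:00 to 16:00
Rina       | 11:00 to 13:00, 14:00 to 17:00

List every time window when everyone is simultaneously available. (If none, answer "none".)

Pita ∩ Alice: 11:00-13:00, 14:00-15:00.
Pita ∩ Alice ∩ Arjun: 11:00-13:00, 14:00-15:00.
Pita ∩ Alice ∩ Arjun ∩ Jonas: 11:00-13:00, 14:00-15:00.
Pita ∩ Alice ∩ Arjun ∩ Jonas ∩ Rina: 11:00-13:00, 14:00-15:00.

11:00-13:00, 14:00-15:00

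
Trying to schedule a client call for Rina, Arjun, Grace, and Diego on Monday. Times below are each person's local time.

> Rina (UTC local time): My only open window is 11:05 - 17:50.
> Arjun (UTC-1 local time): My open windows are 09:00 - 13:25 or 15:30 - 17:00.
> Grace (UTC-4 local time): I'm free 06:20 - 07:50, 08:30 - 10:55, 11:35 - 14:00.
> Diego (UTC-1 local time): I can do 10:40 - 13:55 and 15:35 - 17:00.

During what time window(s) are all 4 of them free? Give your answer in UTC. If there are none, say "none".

11:40-11:50, 12:30-14:25, 16:35-17:50

Rina in UTC: 11:05-17:50.
Arjun in UTC: 10:00-14:25, 16:30-18:00 (add 1h to convert from UTC-1).
Grace in UTC: 10:20-11:50, 12:30-14:55, 15:35-18:00 (add 4h to convert from UTC-4).
Diego in UTC: 11:40-14:55, 16:35-18:00 (add 1h to convert from UTC-1).
Rina ∩ Arjun: 11:05-14:25, 16:30-17:50.
Rina ∩ Arjun ∩ Grace: 11:05-11:50, 12:30-14:25, 16:30-17:50.
Rina ∩ Arjun ∩ Grace ∩ Diego: 11:40-11:50, 12:30-14:25, 16:35-17:50.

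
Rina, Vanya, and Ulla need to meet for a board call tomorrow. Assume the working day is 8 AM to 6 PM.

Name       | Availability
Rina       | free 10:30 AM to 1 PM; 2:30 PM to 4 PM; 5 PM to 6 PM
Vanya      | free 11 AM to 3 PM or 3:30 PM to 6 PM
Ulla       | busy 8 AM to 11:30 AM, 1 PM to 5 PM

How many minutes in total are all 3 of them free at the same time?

Rina free: 10:30-13:00, 14:30-16:00, 17:00-18:00.
Vanya free: 11:00-15:00, 15:30-18:00.
Ulla free: 11:30-13:00, 17:00-18:00 (invert busy blocks within the working day).
Rina ∩ Vanya: 11:00-13:00, 14:30-15:00, 15:30-16:00, 17:00-18:00.
Rina ∩ Vanya ∩ Ulla: 11:30-13:00, 17:00-18:00.
Summing the common windows: 90 + 60 = 150 minutes.

150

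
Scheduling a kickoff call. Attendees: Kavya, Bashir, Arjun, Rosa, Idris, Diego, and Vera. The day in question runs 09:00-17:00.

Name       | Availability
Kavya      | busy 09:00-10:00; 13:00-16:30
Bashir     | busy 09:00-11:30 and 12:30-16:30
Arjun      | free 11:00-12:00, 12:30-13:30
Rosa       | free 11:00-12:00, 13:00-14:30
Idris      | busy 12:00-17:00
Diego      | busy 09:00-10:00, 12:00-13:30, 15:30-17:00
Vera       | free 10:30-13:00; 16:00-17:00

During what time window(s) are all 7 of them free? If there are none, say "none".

11:30-12:00

Kavya free: 10:00-13:00, 16:30-17:00 (invert busy blocks within the working day).
Bashir free: 11:30-12:30, 16:30-17:00 (invert busy blocks within the working day).
Arjun free: 11:00-12:00, 12:30-13:30.
Rosa free: 11:00-12:00, 13:00-14:30.
Idris free: 09:00-12:00 (invert busy blocks within the working day).
Diego free: 10:00-12:00, 13:30-15:30 (invert busy blocks within the working day).
Vera free: 10:30-13:00, 16:00-17:00.
Kavya ∩ Bashir: 11:30-12:30, 16:30-17:00.
Kavya ∩ Bashir ∩ Arjun: 11:30-12:00.
Kavya ∩ Bashir ∩ Arjun ∩ Rosa: 11:30-12:00.
Kavya ∩ Bashir ∩ Arjun ∩ Rosa ∩ Idris: 11:30-12:00.
Kavya ∩ Bashir ∩ Arjun ∩ Rosa ∩ Idris ∩ Diego: 11:30-12:00.
Kavya ∩ Bashir ∩ Arjun ∩ Rosa ∩ Idris ∩ Diego ∩ Vera: 11:30-12:00.
So the common availability across everyone is 11:30-12:00.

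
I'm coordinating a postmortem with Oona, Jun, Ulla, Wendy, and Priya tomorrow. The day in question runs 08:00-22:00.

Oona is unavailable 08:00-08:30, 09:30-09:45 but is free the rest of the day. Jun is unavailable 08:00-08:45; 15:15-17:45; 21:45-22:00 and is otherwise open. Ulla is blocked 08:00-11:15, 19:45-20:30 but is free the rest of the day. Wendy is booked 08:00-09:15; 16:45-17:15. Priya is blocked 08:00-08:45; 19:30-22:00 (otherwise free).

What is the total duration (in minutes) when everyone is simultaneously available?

Oona free: 08:30-09:30, 09:45-22:00 (invert busy blocks within the working day).
Jun free: 08:45-15:15, 17:45-21:45 (invert busy blocks within the working day).
Ulla free: 11:15-19:45, 20:30-22:00 (invert busy blocks within the working day).
Wendy free: 09:15-16:45, 17:15-22:00 (invert busy blocks within the working day).
Priya free: 08:45-19:30 (invert busy blocks within the working day).
Oona ∩ Jun: 08:45-09:30, 09:45-15:15, 17:45-21:45.
Oona ∩ Jun ∩ Ulla: 11:15-15:15, 17:45-19:45, 20:30-21:45.
Oona ∩ Jun ∩ Ulla ∩ Wendy: 11:15-15:15, 17:45-19:45, 20:30-21:45.
Oona ∩ Jun ∩ Ulla ∩ Wendy ∩ Priya: 11:15-15:15, 17:45-19:30.
Summing the common windows: 240 + 105 = 345 minutes.

345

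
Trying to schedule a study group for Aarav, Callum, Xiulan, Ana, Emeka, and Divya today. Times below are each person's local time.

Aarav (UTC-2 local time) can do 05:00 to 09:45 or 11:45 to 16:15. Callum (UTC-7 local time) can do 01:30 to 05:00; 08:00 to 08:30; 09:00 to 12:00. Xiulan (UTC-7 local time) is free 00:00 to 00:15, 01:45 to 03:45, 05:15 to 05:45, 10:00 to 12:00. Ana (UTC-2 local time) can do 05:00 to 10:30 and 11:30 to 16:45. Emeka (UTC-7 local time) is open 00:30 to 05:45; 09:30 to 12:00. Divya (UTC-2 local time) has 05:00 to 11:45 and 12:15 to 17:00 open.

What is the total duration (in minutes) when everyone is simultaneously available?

195

Aarav in UTC: 07:00-11:45, 13:45-18:15 (add 2h to convert from UTC-2).
Callum in UTC: 08:30-12:00, 15:00-15:30, 16:00-19:00 (add 7h to convert from UTC-7).
Xiulan in UTC: 07:00-07:15, 08:45-10:45, 12:15-12:45, 17:00-19:00 (add 7h to convert from UTC-7).
Ana in UTC: 07:00-12:30, 13:30-18:45 (add 2h to convert from UTC-2).
Emeka in UTC: 07:30-12:45, 16:30-19:00 (add 7h to convert from UTC-7).
Divya in UTC: 07:00-13:45, 14:15-19:00 (add 2h to convert from UTC-2).
Aarav ∩ Callum: 08:30-11:45, 15:00-15:30, 16:00-18:15.
Aarav ∩ Callum ∩ Xiulan: 08:45-10:45, 17:00-18:15.
Aarav ∩ Callum ∩ Xiulan ∩ Ana: 08:45-10:45, 17:00-18:15.
Aarav ∩ Callum ∩ Xiulan ∩ Ana ∩ Emeka: 08:45-10:45, 17:00-18:15.
Aarav ∩ Callum ∩ Xiulan ∩ Ana ∩ Emeka ∩ Divya: 08:45-10:45, 17:00-18:15.
Summing the common windows: 120 + 75 = 195 minutes.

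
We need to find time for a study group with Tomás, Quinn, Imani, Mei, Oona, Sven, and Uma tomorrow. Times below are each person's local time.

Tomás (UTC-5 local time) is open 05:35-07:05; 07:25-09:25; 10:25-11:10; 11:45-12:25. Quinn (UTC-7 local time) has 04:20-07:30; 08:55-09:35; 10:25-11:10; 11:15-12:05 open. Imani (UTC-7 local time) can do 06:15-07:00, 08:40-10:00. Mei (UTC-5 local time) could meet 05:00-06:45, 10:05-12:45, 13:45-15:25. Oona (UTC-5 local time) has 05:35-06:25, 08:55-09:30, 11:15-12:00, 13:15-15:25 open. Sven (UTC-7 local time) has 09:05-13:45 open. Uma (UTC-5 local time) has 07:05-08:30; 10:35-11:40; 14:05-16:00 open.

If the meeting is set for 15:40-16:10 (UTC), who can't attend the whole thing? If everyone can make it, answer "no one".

Oona, Quinn, Sven

Tomás in UTC: 10:35-12:05, 12:25-14:25, 15:25-16:10, 16:45-17:25 (add 5h to convert from UTC-5).
Quinn in UTC: 11:20-14:30, 15:55-16:35, 17:25-18:10, 18:15-19:05 (add 7h to convert from UTC-7).
Imani in UTC: 13:15-14:00, 15:40-17:00 (add 7h to convert from UTC-7).
Mei in UTC: 10:00-11:45, 15:05-17:45, 18:45-20:25 (add 5h to convert from UTC-5).
Oona in UTC: 10:35-11:25, 13:55-14:30, 16:15-17:00, 18:15-20:25 (add 5h to convert from UTC-5).
Sven in UTC: 16:05-20:45 (add 7h to convert from UTC-7).
Uma in UTC: 12:05-13:30, 15:35-16:40, 19:05-21:00 (add 5h to convert from UTC-5).
Tomás: free for 15:40-16:10. Quinn: not fully free for 15:40-16:10. Imani: free for 15:40-16:10. Mei: free for 15:40-16:10. Oona: not fully free for 15:40-16:10. Sven: not fully free for 15:40-16:10. Uma: free for 15:40-16:10.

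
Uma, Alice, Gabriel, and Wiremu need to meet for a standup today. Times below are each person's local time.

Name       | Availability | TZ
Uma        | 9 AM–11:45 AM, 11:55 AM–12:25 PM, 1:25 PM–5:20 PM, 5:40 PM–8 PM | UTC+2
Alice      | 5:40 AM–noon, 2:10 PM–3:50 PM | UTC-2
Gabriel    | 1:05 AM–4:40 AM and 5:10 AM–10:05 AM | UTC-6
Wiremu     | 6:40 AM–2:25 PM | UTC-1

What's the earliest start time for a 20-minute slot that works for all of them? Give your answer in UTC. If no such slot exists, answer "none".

07:40

Uma in UTC: 07:00-09:45, 09:55-10:25, 11:25-15:20, 15:40-18:00 (subtract 2h to convert from UTC+2).
Alice in UTC: 07:40-14:00, 16:10-17:50 (add 2h to convert from UTC-2).
Gabriel in UTC: 07:05-10:40, 11:10-16:05 (add 6h to convert from UTC-6).
Wiremu in UTC: 07:40-15:25 (add 1h to convert from UTC-1).
Uma ∩ Alice: 07:40-09:45, 09:55-10:25, 11:25-14:00, 16:10-17:50.
Uma ∩ Alice ∩ Gabriel: 07:40-09:45, 09:55-10:25, 11:25-14:00.
Uma ∩ Alice ∩ Gabriel ∩ Wiremu: 07:40-09:45, 09:55-10:25, 11:25-14:00.
Those are the intersection windows.
The first common window of at least 20 minutes is 07:40-09:45, so the earliest start is 07:40.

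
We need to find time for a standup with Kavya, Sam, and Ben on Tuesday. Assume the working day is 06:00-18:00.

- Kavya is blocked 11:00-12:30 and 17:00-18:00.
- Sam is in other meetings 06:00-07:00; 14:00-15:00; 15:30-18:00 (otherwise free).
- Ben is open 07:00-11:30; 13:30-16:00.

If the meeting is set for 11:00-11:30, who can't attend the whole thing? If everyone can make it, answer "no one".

Kavya free: 06:00-11:00, 12:30-17:00 (invert busy blocks within the working day).
Sam free: 07:00-14:00, 15:00-15:30 (invert busy blocks within the working day).
Ben free: 07:00-11:30, 13:30-16:00.
Kavya: not fully free for 11:00-11:30. Sam: free for 11:00-11:30. Ben: free for 11:00-11:30.

Kavya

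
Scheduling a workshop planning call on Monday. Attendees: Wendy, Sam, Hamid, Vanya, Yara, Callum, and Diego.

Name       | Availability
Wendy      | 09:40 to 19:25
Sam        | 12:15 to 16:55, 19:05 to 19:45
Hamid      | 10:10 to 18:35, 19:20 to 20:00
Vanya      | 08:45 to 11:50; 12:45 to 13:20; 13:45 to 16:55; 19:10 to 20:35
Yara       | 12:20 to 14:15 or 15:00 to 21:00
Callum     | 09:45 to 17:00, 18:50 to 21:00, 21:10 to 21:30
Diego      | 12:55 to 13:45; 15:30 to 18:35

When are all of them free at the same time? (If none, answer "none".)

12:55-13:20, 15:30-16:55

Wendy ∩ Sam: 12:15-16:55, 19:05-19:25.
Wendy ∩ Sam ∩ Hamid: 12:15-16:55, 19:20-19:25.
Wendy ∩ Sam ∩ Hamid ∩ Vanya: 12:45-13:20, 13:45-16:55, 19:20-19:25.
Wendy ∩ Sam ∩ Hamid ∩ Vanya ∩ Yara: 12:45-13:20, 13:45-14:15, 15:00-16:55, 19:20-19:25.
Wendy ∩ Sam ∩ Hamid ∩ Vanya ∩ Yara ∩ Callum: 12:45-13:20, 13:45-14:15, 15:00-16:55, 19:20-19:25.
Wendy ∩ Sam ∩ Hamid ∩ Vanya ∩ Yara ∩ Callum ∩ Diego: 12:55-13:20, 15:30-16:55.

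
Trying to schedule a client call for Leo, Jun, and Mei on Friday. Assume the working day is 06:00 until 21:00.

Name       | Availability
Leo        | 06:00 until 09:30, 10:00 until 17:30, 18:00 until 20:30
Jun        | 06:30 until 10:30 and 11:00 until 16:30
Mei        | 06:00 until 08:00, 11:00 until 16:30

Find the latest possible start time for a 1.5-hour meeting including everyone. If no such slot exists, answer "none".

15:00

Leo ∩ Jun: 06:30-09:30, 10:00-10:30, 11:00-16:30.
Leo ∩ Jun ∩ Mei: 06:30-08:00, 11:00-16:30.
The last common window of at least 90 minutes is 11:00-16:30; a 90-minute meeting can start as late as 15:00 and still end by 16:30.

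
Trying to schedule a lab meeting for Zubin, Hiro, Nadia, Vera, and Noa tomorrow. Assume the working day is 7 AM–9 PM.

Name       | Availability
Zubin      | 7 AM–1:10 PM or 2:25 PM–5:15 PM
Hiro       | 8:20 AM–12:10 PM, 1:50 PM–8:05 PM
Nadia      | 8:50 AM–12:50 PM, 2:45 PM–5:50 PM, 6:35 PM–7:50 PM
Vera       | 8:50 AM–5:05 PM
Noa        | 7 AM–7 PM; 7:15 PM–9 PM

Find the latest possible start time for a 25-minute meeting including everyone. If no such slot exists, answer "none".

Zubin ∩ Hiro: 08:20-12:10, 14:25-17:15.
Zubin ∩ Hiro ∩ Nadia: 08:50-12:10, 14:45-17:15.
Zubin ∩ Hiro ∩ Nadia ∩ Vera: 08:50-12:10, 14:45-17:05.
Zubin ∩ Hiro ∩ Nadia ∩ Vera ∩ Noa: 08:50-12:10, 14:45-17:05.
The last common window of at least 25 minutes is 14:45-17:05; a 25-minute meeting can start as late as 16:40 and still end by 17:05.

16:40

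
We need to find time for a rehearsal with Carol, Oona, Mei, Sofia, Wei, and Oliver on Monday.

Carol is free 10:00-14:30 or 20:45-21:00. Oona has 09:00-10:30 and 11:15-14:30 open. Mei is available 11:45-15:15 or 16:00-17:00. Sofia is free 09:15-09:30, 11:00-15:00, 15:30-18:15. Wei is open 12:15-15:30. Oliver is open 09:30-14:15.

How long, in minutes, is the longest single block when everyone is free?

120

Carol ∩ Oona: 10:00-10:30, 11:15-14:30.
Carol ∩ Oona ∩ Mei: 11:45-14:30.
Carol ∩ Oona ∩ Mei ∩ Sofia: 11:45-14:30.
Carol ∩ Oona ∩ Mei ∩ Sofia ∩ Wei: 12:15-14:30.
Carol ∩ Oona ∩ Mei ∩ Sofia ∩ Wei ∩ Oliver: 12:15-14:15.
Those are the intersection windows.
The longest is 12:15-14:15 at 120 minutes.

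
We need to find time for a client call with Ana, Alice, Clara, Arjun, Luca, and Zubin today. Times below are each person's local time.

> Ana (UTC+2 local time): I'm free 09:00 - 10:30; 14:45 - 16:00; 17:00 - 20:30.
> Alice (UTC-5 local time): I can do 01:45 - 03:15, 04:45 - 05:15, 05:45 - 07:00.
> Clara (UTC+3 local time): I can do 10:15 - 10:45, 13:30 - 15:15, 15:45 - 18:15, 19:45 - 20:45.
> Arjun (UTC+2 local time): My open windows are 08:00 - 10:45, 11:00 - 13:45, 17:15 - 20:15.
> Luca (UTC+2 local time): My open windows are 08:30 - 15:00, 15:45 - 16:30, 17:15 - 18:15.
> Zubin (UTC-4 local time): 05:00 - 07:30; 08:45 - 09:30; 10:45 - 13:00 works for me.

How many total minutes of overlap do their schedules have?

0

Ana in UTC: 07:00-08:30, 12:45-14:00, 15:00-18:30 (subtract 2h to convert from UTC+2).
Alice in UTC: 06:45-08:15, 09:45-10:15, 10:45-12:00 (add 5h to convert from UTC-5).
Clara in UTC: 07:15-07:45, 10:30-12:15, 12:45-15:15, 16:45-17:45 (subtract 3h to convert from UTC+3).
Arjun in UTC: 06:00-08:45, 09:00-11:45, 15:15-18:15 (subtract 2h to convert from UTC+2).
Luca in UTC: 06:30-13:00, 13:45-14:30, 15:15-16:15 (subtract 2h to convert from UTC+2).
Zubin in UTC: 09:00-11:30, 12:45-13:30, 14:45-17:00 (add 4h to convert from UTC-4).
Ana ∩ Alice: 07:00-08:15.
Ana ∩ Alice ∩ Clara: 07:15-07:45.
Ana ∩ Alice ∩ Clara ∩ Arjun: 07:15-07:45.
Ana ∩ Alice ∩ Clara ∩ Arjun ∩ Luca: 07:15-07:45.
Ana ∩ Alice ∩ Clara ∩ Arjun ∩ Luca ∩ Zubin: ∅.
There is no time when everyone is free.
There is no common window, so the total is 0 minutes.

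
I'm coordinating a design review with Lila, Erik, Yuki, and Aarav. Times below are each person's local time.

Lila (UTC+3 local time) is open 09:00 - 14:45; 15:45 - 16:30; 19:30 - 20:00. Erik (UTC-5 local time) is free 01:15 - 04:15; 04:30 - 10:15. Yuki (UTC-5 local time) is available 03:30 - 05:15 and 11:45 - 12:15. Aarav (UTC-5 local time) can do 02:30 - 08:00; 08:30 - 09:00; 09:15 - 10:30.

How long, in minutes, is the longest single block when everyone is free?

45

Lila in UTC: 06:00-11:45, 12:45-13:30, 16:30-17:00 (subtract 3h to convert from UTC+3).
Erik in UTC: 06:15-09:15, 09:30-15:15 (add 5h to convert from UTC-5).
Yuki in UTC: 08:30-10:15, 16:45-17:15 (add 5h to convert from UTC-5).
Aarav in UTC: 07:30-13:00, 13:30-14:00, 14:15-15:30 (add 5h to convert from UTC-5).
Lila ∩ Erik: 06:15-09:15, 09:30-11:45, 12:45-13:30.
Lila ∩ Erik ∩ Yuki: 08:30-09:15, 09:30-10:15.
Lila ∩ Erik ∩ Yuki ∩ Aarav: 08:30-09:15, 09:30-10:15.
So the common availability across everyone is 08:30-09:15, 09:30-10:15.
The longest is 08:30-09:15 at 45 minutes.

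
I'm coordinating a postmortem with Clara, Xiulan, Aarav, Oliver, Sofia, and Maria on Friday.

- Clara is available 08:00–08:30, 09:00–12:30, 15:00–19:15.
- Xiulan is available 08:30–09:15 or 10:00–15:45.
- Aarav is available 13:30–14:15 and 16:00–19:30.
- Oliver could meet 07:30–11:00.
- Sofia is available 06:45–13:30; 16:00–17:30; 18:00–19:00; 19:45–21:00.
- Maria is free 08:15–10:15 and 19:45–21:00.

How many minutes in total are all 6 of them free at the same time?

Clara ∩ Xiulan: 09:00-09:15, 10:00-12:30, 15:00-15:45.
Clara ∩ Xiulan ∩ Aarav: ∅.
Clara ∩ Xiulan ∩ Aarav ∩ Oliver: ∅.
Clara ∩ Xiulan ∩ Aarav ∩ Oliver ∩ Sofia: ∅.
Clara ∩ Xiulan ∩ Aarav ∩ Oliver ∩ Sofia ∩ Maria: ∅.
There is no time when everyone is free.
There is no common window, so the total is 0 minutes.

0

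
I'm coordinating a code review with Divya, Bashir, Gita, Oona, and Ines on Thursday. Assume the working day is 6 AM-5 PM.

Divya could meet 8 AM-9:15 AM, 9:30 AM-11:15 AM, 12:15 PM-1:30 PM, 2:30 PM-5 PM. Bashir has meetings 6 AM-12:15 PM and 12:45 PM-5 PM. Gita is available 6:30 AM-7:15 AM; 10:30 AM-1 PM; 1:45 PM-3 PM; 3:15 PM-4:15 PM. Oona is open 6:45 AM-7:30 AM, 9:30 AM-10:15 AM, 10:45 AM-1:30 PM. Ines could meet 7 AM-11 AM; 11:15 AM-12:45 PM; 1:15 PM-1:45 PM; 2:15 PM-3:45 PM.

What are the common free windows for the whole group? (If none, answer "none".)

12:15-12:45

Divya free: 08:00-09:15, 09:30-11:15, 12:15-13:30, 14:30-17:00.
Bashir free: 12:15-12:45 (invert busy blocks within the working day).
Gita free: 06:30-07:15, 10:30-13:00, 13:45-15:00, 15:15-16:15.
Oona free: 06:45-07:30, 09:30-10:15, 10:45-13:30.
Ines free: 07:00-11:00, 11:15-12:45, 13:15-13:45, 14:15-15:45.
Divya ∩ Bashir: 12:15-12:45.
Divya ∩ Bashir ∩ Gita: 12:15-12:45.
Divya ∩ Bashir ∩ Gita ∩ Oona: 12:15-12:45.
Divya ∩ Bashir ∩ Gita ∩ Oona ∩ Ines: 12:15-12:45.
Those are the intersection windows.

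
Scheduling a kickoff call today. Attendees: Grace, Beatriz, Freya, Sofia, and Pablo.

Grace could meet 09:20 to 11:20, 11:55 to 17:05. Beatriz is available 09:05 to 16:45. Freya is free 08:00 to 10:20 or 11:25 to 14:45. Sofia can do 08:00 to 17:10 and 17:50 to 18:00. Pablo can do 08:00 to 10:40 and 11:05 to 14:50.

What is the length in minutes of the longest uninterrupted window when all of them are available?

Grace ∩ Beatriz: 09:20-11:20, 11:55-16:45.
Grace ∩ Beatriz ∩ Freya: 09:20-10:20, 11:55-14:45.
Grace ∩ Beatriz ∩ Freya ∩ Sofia: 09:20-10:20, 11:55-14:45.
Grace ∩ Beatriz ∩ Freya ∩ Sofia ∩ Pablo: 09:20-10:20, 11:55-14:45.
The longest is 11:55-14:45 at 170 minutes.

170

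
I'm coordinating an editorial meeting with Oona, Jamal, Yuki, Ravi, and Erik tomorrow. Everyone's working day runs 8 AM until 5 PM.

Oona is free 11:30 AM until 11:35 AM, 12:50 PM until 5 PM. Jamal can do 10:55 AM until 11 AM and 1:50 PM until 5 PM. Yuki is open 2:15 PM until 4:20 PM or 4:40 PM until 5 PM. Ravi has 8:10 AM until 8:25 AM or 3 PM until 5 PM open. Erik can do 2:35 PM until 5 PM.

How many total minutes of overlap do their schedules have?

100

Oona ∩ Jamal: 13:50-17:00.
Oona ∩ Jamal ∩ Yuki: 14:15-16:20, 16:40-17:00.
Oona ∩ Jamal ∩ Yuki ∩ Ravi: 15:00-16:20, 16:40-17:00.
Oona ∩ Jamal ∩ Yuki ∩ Ravi ∩ Erik: 15:00-16:20, 16:40-17:00.
Summing the common windows: 80 + 20 = 100 minutes.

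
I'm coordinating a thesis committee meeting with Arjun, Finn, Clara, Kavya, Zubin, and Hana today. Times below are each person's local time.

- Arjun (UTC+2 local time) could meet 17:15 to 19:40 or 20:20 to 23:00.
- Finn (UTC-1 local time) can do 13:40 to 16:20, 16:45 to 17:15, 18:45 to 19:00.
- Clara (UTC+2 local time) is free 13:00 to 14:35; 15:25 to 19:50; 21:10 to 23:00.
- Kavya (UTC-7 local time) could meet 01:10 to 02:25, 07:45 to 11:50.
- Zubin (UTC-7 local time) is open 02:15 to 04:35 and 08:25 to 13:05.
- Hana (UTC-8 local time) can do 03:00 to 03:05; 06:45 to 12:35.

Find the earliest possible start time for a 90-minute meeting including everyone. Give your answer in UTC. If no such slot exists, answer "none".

Arjun in UTC: 15:15-17:40, 18:20-21:00 (subtract 2h to convert from UTC+2).
Finn in UTC: 14:40-17:20, 17:45-18:15, 19:45-20:00 (add 1h to convert from UTC-1).
Clara in UTC: 11:00-12:35, 13:25-17:50, 19:10-21:00 (subtract 2h to convert from UTC+2).
Kavya in UTC: 08:10-09:25, 14:45-18:50 (add 7h to convert from UTC-7).
Zubin in UTC: 09:15-11:35, 15:25-20:05 (add 7h to convert from UTC-7).
Hana in UTC: 11:00-11:05, 14:45-20:35 (add 8h to convert from UTC-8).
Arjun ∩ Finn: 15:15-17:20, 19:45-20:00.
Arjun ∩ Finn ∩ Clara: 15:15-17:20, 19:45-20:00.
Arjun ∩ Finn ∩ Clara ∩ Kavya: 15:15-17:20.
Arjun ∩ Finn ∩ Clara ∩ Kavya ∩ Zubin: 15:25-17:20.
Arjun ∩ Finn ∩ Clara ∩ Kavya ∩ Zubin ∩ Hana: 15:25-17:20.
The first common window of at least 90 minutes is 15:25-17:20, so the earliest start is 15:25.

15:25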